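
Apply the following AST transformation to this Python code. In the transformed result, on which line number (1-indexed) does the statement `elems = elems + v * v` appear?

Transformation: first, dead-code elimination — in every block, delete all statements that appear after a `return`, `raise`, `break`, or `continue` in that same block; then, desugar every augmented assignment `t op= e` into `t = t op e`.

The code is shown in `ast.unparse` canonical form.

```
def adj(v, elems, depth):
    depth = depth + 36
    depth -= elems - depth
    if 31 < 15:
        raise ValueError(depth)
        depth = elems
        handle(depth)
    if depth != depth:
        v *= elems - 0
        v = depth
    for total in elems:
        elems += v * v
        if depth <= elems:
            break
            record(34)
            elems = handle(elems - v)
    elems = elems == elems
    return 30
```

10

Transformed code:
def adj(v, elems, depth):
    depth = depth + 36
    depth = depth - (elems - depth)
    if 31 < 15:
        raise ValueError(depth)
    if depth != depth:
        v = v * (elems - 0)
        v = depth
    for total in elems:
        elems = elems + v * v
        if depth <= elems:
            break
    elems = elems == elems
    return 30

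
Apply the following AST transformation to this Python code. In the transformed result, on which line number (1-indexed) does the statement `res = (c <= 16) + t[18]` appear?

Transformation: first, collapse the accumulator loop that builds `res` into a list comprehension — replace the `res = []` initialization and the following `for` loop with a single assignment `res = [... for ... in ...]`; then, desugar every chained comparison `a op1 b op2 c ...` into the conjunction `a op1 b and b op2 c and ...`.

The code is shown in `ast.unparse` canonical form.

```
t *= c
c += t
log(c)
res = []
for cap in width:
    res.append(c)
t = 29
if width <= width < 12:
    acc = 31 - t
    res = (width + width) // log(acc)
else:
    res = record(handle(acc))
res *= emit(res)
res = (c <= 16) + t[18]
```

Transformed code:
t *= c
c += t
log(c)
res = [c for cap in width]
t = 29
if width <= width and width < 12:
    acc = 31 - t
    res = (width + width) // log(acc)
else:
    res = record(handle(acc))
res *= emit(res)
res = (c <= 16) + t[18]

12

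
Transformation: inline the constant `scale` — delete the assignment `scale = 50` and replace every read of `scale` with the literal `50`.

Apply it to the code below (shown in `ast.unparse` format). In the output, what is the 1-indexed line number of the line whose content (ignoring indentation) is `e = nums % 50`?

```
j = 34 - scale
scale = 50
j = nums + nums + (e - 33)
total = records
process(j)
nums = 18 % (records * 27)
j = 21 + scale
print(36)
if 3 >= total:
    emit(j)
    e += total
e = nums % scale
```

11

Transformed code:
j = 34 - 50
j = nums + nums + (e - 33)
total = records
process(j)
nums = 18 % (records * 27)
j = 21 + 50
print(36)
if 3 >= total:
    emit(j)
    e += total
e = nums % 50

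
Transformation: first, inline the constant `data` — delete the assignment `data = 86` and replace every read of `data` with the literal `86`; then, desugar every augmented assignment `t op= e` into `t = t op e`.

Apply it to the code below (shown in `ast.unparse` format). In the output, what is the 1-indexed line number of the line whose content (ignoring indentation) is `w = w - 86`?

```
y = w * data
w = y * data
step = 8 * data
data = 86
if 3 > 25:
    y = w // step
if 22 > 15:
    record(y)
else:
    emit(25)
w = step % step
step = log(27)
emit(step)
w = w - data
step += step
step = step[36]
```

Transformed code:
y = w * 86
w = y * 86
step = 8 * 86
if 3 > 25:
    y = w // step
if 22 > 15:
    record(y)
else:
    emit(25)
w = step % step
step = log(27)
emit(step)
w = w - 86
step = step + step
step = step[36]

13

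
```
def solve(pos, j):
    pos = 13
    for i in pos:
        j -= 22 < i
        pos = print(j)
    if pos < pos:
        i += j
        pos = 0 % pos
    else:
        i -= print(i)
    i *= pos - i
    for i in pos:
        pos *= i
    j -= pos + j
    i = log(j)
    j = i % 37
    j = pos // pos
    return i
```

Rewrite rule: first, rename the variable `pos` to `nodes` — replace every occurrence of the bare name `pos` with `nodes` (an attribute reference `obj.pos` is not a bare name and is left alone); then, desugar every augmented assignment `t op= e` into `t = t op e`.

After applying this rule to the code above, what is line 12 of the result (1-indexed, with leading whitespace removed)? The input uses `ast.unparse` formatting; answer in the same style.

Transformed code:
def solve(nodes, j):
    nodes = 13
    for i in nodes:
        j = j - (22 < i)
        nodes = print(j)
    if nodes < nodes:
        i = i + j
        nodes = 0 % nodes
    else:
        i = i - print(i)
    i = i * (nodes - i)
    for i in nodes:
        nodes = nodes * i
    j = j - (nodes + j)
    i = log(j)
    j = i % 37
    j = nodes // nodes
    return i

for i in nodes:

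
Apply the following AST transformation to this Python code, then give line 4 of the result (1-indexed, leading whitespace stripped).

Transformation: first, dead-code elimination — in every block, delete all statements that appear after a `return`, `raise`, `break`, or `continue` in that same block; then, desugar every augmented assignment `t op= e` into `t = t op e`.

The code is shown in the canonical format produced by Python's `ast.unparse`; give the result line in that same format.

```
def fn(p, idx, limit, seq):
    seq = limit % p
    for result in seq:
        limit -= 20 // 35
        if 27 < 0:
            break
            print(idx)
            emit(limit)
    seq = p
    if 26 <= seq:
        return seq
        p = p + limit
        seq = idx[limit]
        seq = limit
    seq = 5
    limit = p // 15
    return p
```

Transformed code:
def fn(p, idx, limit, seq):
    seq = limit % p
    for result in seq:
        limit = limit - 20 // 35
        if 27 < 0:
            break
    seq = p
    if 26 <= seq:
        return seq
    seq = 5
    limit = p // 15
    return p

limit = limit - 20 // 35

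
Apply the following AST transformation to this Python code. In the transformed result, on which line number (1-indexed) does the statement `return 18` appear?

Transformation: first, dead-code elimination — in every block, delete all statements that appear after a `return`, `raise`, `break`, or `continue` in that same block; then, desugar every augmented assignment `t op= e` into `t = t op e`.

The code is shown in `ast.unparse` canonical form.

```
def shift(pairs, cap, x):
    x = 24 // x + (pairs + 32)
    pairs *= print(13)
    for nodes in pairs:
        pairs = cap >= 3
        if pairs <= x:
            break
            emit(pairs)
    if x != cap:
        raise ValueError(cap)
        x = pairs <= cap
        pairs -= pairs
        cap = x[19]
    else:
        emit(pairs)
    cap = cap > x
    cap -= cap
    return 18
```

14

Transformed code:
def shift(pairs, cap, x):
    x = 24 // x + (pairs + 32)
    pairs = pairs * print(13)
    for nodes in pairs:
        pairs = cap >= 3
        if pairs <= x:
            break
    if x != cap:
        raise ValueError(cap)
    else:
        emit(pairs)
    cap = cap > x
    cap = cap - cap
    return 18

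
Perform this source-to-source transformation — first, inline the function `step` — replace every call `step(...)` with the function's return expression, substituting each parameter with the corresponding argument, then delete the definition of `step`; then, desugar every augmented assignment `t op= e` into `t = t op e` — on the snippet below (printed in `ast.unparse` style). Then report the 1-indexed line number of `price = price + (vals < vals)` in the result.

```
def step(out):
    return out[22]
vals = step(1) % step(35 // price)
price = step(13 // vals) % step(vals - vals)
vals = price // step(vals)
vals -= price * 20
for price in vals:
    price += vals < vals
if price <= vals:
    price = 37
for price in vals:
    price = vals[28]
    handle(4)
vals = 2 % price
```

Transformed code:
vals = 1[22] % (35 // price)[22]
price = (13 // vals)[22] % (vals - vals)[22]
vals = price // vals[22]
vals = vals - price * 20
for price in vals:
    price = price + (vals < vals)
if price <= vals:
    price = 37
for price in vals:
    price = vals[28]
    handle(4)
vals = 2 % price

6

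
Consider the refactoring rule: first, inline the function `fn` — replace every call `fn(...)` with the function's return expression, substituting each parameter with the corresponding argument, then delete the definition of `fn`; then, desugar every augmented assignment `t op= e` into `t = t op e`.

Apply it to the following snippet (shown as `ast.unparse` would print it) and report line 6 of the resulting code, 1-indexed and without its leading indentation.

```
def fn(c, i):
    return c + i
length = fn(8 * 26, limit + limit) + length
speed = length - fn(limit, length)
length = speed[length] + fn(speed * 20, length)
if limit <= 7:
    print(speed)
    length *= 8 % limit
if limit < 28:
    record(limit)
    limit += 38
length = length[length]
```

Transformed code:
length = 8 * 26 + (limit + limit) + length
speed = length - (limit + length)
length = speed[length] + (speed * 20 + length)
if limit <= 7:
    print(speed)
    length = length * (8 % limit)
if limit < 28:
    record(limit)
    limit = limit + 38
length = length[length]

length = length * (8 % limit)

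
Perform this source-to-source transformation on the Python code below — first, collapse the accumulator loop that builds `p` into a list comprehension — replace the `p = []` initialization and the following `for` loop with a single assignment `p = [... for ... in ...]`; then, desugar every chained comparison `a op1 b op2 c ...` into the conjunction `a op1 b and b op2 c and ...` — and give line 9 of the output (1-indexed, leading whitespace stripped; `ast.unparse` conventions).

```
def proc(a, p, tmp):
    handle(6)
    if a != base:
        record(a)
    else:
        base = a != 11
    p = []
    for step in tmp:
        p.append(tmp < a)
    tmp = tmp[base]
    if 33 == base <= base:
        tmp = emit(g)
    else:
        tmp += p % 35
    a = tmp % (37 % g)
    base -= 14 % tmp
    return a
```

Transformed code:
def proc(a, p, tmp):
    handle(6)
    if a != base:
        record(a)
    else:
        base = a != 11
    p = [tmp < a for step in tmp]
    tmp = tmp[base]
    if 33 == base and base <= base:
        tmp = emit(g)
    else:
        tmp += p % 35
    a = tmp % (37 % g)
    base -= 14 % tmp
    return a

if 33 == base and base <= base:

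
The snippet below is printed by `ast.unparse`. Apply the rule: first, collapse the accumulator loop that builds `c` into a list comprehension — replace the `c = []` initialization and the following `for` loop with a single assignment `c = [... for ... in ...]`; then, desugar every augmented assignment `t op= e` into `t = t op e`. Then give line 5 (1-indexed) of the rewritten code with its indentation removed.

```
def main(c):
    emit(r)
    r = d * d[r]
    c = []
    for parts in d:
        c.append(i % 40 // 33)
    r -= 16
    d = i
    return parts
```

r = r - 16

Transformed code:
def main(c):
    emit(r)
    r = d * d[r]
    c = [i % 40 // 33 for parts in d]
    r = r - 16
    d = i
    return parts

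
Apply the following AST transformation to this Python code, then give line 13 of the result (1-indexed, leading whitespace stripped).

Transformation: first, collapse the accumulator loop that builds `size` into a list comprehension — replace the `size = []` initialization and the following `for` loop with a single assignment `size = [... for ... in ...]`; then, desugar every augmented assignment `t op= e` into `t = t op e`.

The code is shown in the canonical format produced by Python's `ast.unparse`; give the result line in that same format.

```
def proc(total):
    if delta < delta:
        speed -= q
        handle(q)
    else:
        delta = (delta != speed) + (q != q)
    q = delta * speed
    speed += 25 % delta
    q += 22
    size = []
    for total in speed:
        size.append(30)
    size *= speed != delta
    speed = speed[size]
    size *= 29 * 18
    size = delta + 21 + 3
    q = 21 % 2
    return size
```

size = size * (29 * 18)

Transformed code:
def proc(total):
    if delta < delta:
        speed = speed - q
        handle(q)
    else:
        delta = (delta != speed) + (q != q)
    q = delta * speed
    speed = speed + 25 % delta
    q = q + 22
    size = [30 for total in speed]
    size = size * (speed != delta)
    speed = speed[size]
    size = size * (29 * 18)
    size = delta + 21 + 3
    q = 21 % 2
    return size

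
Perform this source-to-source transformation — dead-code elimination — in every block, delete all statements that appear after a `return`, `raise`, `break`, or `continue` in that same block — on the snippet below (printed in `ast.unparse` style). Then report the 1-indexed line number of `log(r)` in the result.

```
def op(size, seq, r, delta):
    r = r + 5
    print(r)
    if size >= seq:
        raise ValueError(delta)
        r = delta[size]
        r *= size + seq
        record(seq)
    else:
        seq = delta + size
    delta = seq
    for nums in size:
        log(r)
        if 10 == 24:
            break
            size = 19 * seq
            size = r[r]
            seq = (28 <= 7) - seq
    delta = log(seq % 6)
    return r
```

10

Transformed code:
def op(size, seq, r, delta):
    r = r + 5
    print(r)
    if size >= seq:
        raise ValueError(delta)
    else:
        seq = delta + size
    delta = seq
    for nums in size:
        log(r)
        if 10 == 24:
            break
    delta = log(seq % 6)
    return r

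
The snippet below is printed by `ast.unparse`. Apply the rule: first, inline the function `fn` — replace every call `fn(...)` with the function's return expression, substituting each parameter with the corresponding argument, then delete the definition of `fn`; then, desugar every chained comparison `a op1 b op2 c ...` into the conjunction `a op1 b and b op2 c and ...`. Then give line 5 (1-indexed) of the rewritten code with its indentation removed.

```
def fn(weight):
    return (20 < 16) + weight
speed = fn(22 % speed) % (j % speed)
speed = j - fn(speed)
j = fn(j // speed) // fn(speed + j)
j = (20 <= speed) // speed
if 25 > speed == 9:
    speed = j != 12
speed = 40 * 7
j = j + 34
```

if 25 > speed and speed == 9:

Transformed code:
speed = ((20 < 16) + 22 % speed) % (j % speed)
speed = j - ((20 < 16) + speed)
j = ((20 < 16) + j // speed) // ((20 < 16) + (speed + j))
j = (20 <= speed) // speed
if 25 > speed and speed == 9:
    speed = j != 12
speed = 40 * 7
j = j + 34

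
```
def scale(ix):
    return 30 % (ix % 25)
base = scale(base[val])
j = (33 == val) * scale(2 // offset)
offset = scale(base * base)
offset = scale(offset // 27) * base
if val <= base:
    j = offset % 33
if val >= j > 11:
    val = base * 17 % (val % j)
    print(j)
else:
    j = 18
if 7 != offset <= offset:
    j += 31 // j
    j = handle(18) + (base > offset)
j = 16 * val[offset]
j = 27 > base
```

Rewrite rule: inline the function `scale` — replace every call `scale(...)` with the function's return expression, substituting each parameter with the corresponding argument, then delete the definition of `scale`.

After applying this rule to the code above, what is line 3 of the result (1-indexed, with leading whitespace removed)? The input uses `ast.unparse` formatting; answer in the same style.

offset = 30 % (base * base % 25)

Transformed code:
base = 30 % (base[val] % 25)
j = (33 == val) * (30 % (2 // offset % 25))
offset = 30 % (base * base % 25)
offset = 30 % (offset // 27 % 25) * base
if val <= base:
    j = offset % 33
if val >= j > 11:
    val = base * 17 % (val % j)
    print(j)
else:
    j = 18
if 7 != offset <= offset:
    j += 31 // j
    j = handle(18) + (base > offset)
j = 16 * val[offset]
j = 27 > base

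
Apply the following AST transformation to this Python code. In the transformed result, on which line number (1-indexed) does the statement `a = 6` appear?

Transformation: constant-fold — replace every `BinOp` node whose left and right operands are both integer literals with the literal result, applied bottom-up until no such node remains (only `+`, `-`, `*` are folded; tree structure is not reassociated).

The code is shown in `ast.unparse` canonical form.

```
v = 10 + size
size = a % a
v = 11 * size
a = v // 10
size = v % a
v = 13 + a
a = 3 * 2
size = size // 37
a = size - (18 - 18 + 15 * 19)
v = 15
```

Transformed code:
v = 10 + size
size = a % a
v = 11 * size
a = v // 10
size = v % a
v = 13 + a
a = 6
size = size // 37
a = size - 285
v = 15

7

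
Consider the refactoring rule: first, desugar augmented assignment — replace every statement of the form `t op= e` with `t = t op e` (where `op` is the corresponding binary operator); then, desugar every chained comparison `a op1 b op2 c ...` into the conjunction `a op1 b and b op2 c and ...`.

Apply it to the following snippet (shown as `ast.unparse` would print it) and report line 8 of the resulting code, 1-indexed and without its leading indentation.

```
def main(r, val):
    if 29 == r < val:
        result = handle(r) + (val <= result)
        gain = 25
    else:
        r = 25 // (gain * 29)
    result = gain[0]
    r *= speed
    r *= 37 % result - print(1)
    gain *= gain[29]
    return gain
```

Transformed code:
def main(r, val):
    if 29 == r and r < val:
        result = handle(r) + (val <= result)
        gain = 25
    else:
        r = 25 // (gain * 29)
    result = gain[0]
    r = r * speed
    r = r * (37 % result - print(1))
    gain = gain * gain[29]
    return gain

r = r * speed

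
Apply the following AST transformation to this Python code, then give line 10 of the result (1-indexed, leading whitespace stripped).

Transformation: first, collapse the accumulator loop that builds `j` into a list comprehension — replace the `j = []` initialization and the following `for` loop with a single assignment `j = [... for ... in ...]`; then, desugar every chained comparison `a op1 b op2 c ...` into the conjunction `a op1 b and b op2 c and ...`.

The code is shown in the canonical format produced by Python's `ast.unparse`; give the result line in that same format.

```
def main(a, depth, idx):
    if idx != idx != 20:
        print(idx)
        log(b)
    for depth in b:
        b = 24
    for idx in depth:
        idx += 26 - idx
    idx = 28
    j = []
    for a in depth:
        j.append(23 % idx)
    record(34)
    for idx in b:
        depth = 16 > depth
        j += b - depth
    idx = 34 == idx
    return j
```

Transformed code:
def main(a, depth, idx):
    if idx != idx and idx != 20:
        print(idx)
        log(b)
    for depth in b:
        b = 24
    for idx in depth:
        idx += 26 - idx
    idx = 28
    j = [23 % idx for a in depth]
    record(34)
    for idx in b:
        depth = 16 > depth
        j += b - depth
    idx = 34 == idx
    return j

j = [23 % idx for a in depth]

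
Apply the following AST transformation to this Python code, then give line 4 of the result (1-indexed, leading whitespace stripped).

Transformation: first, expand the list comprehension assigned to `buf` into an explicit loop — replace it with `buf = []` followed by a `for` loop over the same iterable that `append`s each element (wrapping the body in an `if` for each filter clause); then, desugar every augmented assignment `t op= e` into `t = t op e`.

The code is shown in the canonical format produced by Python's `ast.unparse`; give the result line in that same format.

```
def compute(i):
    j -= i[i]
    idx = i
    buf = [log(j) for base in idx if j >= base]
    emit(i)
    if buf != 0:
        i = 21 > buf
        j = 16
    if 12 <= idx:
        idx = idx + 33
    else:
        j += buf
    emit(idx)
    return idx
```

Transformed code:
def compute(i):
    j = j - i[i]
    idx = i
    buf = []
    for base in idx:
        if j >= base:
            buf.append(log(j))
    emit(i)
    if buf != 0:
        i = 21 > buf
        j = 16
    if 12 <= idx:
        idx = idx + 33
    else:
        j = j + buf
    emit(idx)
    return idx

buf = []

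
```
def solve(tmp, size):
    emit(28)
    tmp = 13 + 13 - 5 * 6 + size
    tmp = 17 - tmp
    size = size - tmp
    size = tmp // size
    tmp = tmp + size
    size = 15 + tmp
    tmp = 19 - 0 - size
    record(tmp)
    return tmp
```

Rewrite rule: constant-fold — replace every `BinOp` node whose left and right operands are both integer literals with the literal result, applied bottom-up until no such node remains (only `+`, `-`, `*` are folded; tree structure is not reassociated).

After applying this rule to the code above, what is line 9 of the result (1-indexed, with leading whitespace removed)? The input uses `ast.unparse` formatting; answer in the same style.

tmp = 19 - size

Transformed code:
def solve(tmp, size):
    emit(28)
    tmp = -4 + size
    tmp = 17 - tmp
    size = size - tmp
    size = tmp // size
    tmp = tmp + size
    size = 15 + tmp
    tmp = 19 - size
    record(tmp)
    return tmp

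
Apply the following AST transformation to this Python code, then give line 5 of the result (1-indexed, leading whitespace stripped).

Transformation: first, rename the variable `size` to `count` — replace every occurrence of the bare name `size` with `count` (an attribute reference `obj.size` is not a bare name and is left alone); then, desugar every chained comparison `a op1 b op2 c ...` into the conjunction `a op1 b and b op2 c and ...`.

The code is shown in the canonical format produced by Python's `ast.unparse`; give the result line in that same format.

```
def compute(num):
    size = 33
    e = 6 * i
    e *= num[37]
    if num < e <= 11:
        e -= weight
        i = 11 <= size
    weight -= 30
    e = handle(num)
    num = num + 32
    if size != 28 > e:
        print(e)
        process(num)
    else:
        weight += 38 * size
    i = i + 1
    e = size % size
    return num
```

if num < e and e <= 11:

Transformed code:
def compute(num):
    count = 33
    e = 6 * i
    e *= num[37]
    if num < e and e <= 11:
        e -= weight
        i = 11 <= count
    weight -= 30
    e = handle(num)
    num = num + 32
    if count != 28 and 28 > e:
        print(e)
        process(num)
    else:
        weight += 38 * count
    i = i + 1
    e = count % count
    return num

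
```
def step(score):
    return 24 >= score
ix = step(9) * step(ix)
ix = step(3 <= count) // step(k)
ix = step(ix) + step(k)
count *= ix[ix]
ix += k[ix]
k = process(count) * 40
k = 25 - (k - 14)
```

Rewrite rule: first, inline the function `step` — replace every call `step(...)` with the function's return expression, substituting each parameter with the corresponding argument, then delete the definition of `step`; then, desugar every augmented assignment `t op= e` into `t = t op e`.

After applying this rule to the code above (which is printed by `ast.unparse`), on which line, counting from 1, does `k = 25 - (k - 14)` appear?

7

Transformed code:
ix = (24 >= 9) * (24 >= ix)
ix = (24 >= (3 <= count)) // (24 >= k)
ix = (24 >= ix) + (24 >= k)
count = count * ix[ix]
ix = ix + k[ix]
k = process(count) * 40
k = 25 - (k - 14)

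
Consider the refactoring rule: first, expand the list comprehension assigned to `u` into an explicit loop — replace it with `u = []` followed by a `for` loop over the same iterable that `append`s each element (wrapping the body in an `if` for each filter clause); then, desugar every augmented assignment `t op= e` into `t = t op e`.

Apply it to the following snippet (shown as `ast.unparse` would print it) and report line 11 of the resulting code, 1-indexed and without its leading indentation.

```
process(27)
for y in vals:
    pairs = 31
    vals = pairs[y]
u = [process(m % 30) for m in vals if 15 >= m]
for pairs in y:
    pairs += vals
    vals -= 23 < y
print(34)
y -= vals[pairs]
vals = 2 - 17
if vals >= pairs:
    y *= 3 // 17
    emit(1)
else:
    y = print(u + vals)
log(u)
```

Transformed code:
process(27)
for y in vals:
    pairs = 31
    vals = pairs[y]
u = []
for m in vals:
    if 15 >= m:
        u.append(process(m % 30))
for pairs in y:
    pairs = pairs + vals
    vals = vals - (23 < y)
print(34)
y = y - vals[pairs]
vals = 2 - 17
if vals >= pairs:
    y = y * (3 // 17)
    emit(1)
else:
    y = print(u + vals)
log(u)

vals = vals - (23 < y)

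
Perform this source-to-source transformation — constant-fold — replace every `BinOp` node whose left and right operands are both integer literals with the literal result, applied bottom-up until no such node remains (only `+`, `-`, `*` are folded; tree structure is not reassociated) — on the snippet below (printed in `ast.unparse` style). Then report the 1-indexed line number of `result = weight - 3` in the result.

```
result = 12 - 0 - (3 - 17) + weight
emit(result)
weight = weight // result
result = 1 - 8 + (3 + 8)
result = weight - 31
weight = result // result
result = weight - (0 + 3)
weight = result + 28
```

Transformed code:
result = 26 + weight
emit(result)
weight = weight // result
result = 4
result = weight - 31
weight = result // result
result = weight - 3
weight = result + 28

7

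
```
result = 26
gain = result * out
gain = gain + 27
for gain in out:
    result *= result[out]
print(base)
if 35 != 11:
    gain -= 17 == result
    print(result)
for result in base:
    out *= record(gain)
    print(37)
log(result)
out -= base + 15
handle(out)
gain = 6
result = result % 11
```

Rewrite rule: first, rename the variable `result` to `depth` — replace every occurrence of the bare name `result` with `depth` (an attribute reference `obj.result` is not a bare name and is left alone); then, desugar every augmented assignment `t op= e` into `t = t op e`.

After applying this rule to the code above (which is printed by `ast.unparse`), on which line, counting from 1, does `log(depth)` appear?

Transformed code:
depth = 26
gain = depth * out
gain = gain + 27
for gain in out:
    depth = depth * depth[out]
print(base)
if 35 != 11:
    gain = gain - (17 == depth)
    print(depth)
for depth in base:
    out = out * record(gain)
    print(37)
log(depth)
out = out - (base + 15)
handle(out)
gain = 6
depth = depth % 11

13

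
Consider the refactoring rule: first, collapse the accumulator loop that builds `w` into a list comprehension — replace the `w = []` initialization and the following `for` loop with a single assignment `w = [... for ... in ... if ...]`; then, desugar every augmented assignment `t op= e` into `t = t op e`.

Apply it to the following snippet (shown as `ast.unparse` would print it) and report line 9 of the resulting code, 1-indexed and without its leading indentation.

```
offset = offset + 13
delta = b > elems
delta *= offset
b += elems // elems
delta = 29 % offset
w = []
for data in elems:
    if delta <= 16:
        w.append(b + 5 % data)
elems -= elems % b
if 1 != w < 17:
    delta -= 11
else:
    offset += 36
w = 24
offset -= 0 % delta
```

Transformed code:
offset = offset + 13
delta = b > elems
delta = delta * offset
b = b + elems // elems
delta = 29 % offset
w = [b + 5 % data for data in elems if delta <= 16]
elems = elems - elems % b
if 1 != w < 17:
    delta = delta - 11
else:
    offset = offset + 36
w = 24
offset = offset - 0 % delta

delta = delta - 11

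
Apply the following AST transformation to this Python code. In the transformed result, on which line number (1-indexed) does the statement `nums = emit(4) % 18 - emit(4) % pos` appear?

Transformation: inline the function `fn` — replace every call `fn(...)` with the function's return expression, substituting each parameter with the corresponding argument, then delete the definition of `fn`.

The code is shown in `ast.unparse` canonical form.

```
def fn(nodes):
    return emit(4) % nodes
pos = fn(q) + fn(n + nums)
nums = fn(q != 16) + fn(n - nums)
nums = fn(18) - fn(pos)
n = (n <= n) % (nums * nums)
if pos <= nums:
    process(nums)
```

Transformed code:
pos = emit(4) % q + emit(4) % (n + nums)
nums = emit(4) % (q != 16) + emit(4) % (n - nums)
nums = emit(4) % 18 - emit(4) % pos
n = (n <= n) % (nums * nums)
if pos <= nums:
    process(nums)

3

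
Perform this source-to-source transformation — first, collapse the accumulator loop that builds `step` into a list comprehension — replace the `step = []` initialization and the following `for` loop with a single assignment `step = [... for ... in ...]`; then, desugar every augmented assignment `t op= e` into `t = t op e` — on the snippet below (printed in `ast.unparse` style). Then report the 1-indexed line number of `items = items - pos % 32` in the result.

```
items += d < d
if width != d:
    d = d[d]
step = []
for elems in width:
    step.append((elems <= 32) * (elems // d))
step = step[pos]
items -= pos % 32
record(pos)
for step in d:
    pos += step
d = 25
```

6

Transformed code:
items = items + (d < d)
if width != d:
    d = d[d]
step = [(elems <= 32) * (elems // d) for elems in width]
step = step[pos]
items = items - pos % 32
record(pos)
for step in d:
    pos = pos + step
d = 25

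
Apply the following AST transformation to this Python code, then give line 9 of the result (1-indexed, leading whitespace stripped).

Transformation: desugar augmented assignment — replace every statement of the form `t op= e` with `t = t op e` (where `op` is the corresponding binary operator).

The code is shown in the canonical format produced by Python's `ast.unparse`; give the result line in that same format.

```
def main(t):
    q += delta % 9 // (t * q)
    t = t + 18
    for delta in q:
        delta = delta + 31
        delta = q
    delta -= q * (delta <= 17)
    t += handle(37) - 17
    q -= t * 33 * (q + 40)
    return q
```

Transformed code:
def main(t):
    q = q + delta % 9 // (t * q)
    t = t + 18
    for delta in q:
        delta = delta + 31
        delta = q
    delta = delta - q * (delta <= 17)
    t = t + (handle(37) - 17)
    q = q - t * 33 * (q + 40)
    return q

q = q - t * 33 * (q + 40)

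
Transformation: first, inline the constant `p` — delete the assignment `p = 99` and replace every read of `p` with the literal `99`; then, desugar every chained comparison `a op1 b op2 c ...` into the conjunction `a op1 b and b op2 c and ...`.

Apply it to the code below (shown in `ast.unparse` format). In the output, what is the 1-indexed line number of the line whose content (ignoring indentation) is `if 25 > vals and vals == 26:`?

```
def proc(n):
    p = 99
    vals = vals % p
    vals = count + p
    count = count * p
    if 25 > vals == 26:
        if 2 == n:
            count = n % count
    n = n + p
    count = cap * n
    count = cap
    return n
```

Transformed code:
def proc(n):
    vals = vals % 99
    vals = count + 99
    count = count * 99
    if 25 > vals and vals == 26:
        if 2 == n:
            count = n % count
    n = n + 99
    count = cap * n
    count = cap
    return n

5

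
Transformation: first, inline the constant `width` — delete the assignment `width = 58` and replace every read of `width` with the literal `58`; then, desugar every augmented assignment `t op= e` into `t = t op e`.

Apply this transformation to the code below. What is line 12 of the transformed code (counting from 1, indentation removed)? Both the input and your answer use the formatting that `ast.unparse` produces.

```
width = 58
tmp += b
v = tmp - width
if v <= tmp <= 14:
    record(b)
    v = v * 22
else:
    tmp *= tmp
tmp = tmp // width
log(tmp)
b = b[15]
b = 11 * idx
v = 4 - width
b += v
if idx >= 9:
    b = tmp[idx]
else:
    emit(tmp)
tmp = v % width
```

Transformed code:
tmp = tmp + b
v = tmp - 58
if v <= tmp <= 14:
    record(b)
    v = v * 22
else:
    tmp = tmp * tmp
tmp = tmp // 58
log(tmp)
b = b[15]
b = 11 * idx
v = 4 - 58
b = b + v
if idx >= 9:
    b = tmp[idx]
else:
    emit(tmp)
tmp = v % 58

v = 4 - 58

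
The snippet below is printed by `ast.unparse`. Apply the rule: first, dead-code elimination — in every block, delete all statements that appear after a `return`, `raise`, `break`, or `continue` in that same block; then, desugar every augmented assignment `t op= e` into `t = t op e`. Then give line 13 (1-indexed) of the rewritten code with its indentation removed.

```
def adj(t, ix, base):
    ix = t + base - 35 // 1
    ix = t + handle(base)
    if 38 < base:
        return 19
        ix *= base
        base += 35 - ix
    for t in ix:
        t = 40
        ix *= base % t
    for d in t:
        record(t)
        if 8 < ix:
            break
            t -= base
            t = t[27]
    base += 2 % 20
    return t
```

Transformed code:
def adj(t, ix, base):
    ix = t + base - 35 // 1
    ix = t + handle(base)
    if 38 < base:
        return 19
    for t in ix:
        t = 40
        ix = ix * (base % t)
    for d in t:
        record(t)
        if 8 < ix:
            break
    base = base + 2 % 20
    return t

base = base + 2 % 20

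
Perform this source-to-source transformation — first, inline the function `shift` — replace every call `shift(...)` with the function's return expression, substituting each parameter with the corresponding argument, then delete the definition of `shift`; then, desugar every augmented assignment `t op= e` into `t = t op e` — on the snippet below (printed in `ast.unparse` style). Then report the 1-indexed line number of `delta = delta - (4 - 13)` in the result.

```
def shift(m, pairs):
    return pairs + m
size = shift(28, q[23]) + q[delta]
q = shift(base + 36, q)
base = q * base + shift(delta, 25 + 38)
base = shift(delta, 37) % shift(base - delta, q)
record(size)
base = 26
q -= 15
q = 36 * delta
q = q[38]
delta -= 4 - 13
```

10

Transformed code:
size = q[23] + 28 + q[delta]
q = q + (base + 36)
base = q * base + (25 + 38 + delta)
base = (37 + delta) % (q + (base - delta))
record(size)
base = 26
q = q - 15
q = 36 * delta
q = q[38]
delta = delta - (4 - 13)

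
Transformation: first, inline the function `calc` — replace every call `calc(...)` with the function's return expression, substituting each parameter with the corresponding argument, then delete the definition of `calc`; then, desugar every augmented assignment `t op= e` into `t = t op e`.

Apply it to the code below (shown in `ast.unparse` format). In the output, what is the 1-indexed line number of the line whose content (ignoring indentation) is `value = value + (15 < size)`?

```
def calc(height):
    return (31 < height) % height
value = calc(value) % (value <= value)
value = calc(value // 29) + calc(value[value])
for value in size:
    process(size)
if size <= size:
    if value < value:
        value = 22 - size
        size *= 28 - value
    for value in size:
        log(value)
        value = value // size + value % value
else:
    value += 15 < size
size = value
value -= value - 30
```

13

Transformed code:
value = (31 < value) % value % (value <= value)
value = (31 < value // 29) % (value // 29) + (31 < value[value]) % value[value]
for value in size:
    process(size)
if size <= size:
    if value < value:
        value = 22 - size
        size = size * (28 - value)
    for value in size:
        log(value)
        value = value // size + value % value
else:
    value = value + (15 < size)
size = value
value = value - (value - 30)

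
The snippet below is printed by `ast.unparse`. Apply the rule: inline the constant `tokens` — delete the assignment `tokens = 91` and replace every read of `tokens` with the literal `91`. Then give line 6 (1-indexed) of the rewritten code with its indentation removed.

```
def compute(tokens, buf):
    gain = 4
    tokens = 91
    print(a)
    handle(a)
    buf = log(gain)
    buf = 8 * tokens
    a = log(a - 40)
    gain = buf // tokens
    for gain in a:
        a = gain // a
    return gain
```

Transformed code:
def compute(tokens, buf):
    gain = 4
    print(a)
    handle(a)
    buf = log(gain)
    buf = 8 * 91
    a = log(a - 40)
    gain = buf // 91
    for gain in a:
        a = gain // a
    return gain

buf = 8 * 91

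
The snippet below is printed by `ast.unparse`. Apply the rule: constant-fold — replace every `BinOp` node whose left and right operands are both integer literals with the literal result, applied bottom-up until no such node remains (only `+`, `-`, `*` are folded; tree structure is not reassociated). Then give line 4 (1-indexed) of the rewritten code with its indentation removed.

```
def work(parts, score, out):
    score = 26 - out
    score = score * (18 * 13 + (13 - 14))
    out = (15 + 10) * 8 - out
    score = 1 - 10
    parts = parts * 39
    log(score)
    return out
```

Transformed code:
def work(parts, score, out):
    score = 26 - out
    score = score * 233
    out = 200 - out
    score = -9
    parts = parts * 39
    log(score)
    return out

out = 200 - out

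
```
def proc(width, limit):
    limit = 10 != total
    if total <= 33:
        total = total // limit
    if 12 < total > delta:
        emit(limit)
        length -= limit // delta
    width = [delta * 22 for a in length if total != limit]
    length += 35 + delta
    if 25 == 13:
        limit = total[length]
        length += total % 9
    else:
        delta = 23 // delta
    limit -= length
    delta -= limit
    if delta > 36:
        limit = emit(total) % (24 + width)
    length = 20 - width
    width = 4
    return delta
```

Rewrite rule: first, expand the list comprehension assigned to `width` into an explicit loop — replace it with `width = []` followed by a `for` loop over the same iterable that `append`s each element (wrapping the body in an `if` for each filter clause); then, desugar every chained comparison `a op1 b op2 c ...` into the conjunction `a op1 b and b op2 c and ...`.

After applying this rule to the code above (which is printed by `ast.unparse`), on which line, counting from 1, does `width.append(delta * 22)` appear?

Transformed code:
def proc(width, limit):
    limit = 10 != total
    if total <= 33:
        total = total // limit
    if 12 < total and total > delta:
        emit(limit)
        length -= limit // delta
    width = []
    for a in length:
        if total != limit:
            width.append(delta * 22)
    length += 35 + delta
    if 25 == 13:
        limit = total[length]
        length += total % 9
    else:
        delta = 23 // delta
    limit -= length
    delta -= limit
    if delta > 36:
        limit = emit(total) % (24 + width)
    length = 20 - width
    width = 4
    return delta

11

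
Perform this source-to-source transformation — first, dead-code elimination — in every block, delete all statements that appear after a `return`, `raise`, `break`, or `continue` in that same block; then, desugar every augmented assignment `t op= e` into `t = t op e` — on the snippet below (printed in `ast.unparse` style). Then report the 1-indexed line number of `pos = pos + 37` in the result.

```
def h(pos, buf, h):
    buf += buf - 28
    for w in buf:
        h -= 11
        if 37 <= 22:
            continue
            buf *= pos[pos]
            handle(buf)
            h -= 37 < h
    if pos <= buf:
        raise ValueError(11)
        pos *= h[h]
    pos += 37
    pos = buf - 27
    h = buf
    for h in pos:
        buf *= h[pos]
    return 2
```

9

Transformed code:
def h(pos, buf, h):
    buf = buf + (buf - 28)
    for w in buf:
        h = h - 11
        if 37 <= 22:
            continue
    if pos <= buf:
        raise ValueError(11)
    pos = pos + 37
    pos = buf - 27
    h = buf
    for h in pos:
        buf = buf * h[pos]
    return 2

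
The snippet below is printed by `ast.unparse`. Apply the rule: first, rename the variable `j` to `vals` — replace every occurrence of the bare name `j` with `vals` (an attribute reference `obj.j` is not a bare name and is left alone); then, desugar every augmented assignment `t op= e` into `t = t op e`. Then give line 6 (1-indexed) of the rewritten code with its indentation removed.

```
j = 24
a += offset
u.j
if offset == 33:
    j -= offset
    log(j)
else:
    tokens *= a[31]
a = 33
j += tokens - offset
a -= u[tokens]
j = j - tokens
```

Transformed code:
vals = 24
a = a + offset
u.j
if offset == 33:
    vals = vals - offset
    log(vals)
else:
    tokens = tokens * a[31]
a = 33
vals = vals + (tokens - offset)
a = a - u[tokens]
vals = vals - tokens

log(vals)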